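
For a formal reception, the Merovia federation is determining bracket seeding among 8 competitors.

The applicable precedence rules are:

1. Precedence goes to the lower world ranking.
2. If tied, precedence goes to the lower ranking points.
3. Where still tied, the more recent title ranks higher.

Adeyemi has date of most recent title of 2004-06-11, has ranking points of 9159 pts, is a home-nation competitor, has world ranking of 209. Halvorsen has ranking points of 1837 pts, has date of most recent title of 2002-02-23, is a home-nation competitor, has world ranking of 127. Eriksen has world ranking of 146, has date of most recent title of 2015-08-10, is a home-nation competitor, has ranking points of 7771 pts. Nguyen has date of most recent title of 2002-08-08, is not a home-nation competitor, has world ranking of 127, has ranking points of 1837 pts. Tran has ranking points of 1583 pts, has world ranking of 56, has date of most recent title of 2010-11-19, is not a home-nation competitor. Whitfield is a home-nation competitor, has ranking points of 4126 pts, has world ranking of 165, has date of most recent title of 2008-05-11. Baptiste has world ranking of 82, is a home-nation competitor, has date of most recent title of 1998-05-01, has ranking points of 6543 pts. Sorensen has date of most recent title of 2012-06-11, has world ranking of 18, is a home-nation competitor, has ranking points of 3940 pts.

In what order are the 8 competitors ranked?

By world ranking (lower first): Sorensen (18); then Tran (56); then Baptiste (82); then Nguyen and Halvorsen (both 127); then Eriksen (146); then Whitfield (165); then Adeyemi (209).
Nguyen and Halvorsen both have ranking points 1837 pts, so the next rule applies.
Among Nguyen and Halvorsen, by date of most recent title (later first): Nguyen (2002-08-08) before Halvorsen (2002-02-23).
Full order: Sorensen, Tran, Baptiste, Nguyen, Halvorsen, Eriksen, Whitfield, Adeyemi.

Sorensen, Tran, Baptiste, Nguyen, Halvorsen, Eriksen, Whitfield, Adeyemi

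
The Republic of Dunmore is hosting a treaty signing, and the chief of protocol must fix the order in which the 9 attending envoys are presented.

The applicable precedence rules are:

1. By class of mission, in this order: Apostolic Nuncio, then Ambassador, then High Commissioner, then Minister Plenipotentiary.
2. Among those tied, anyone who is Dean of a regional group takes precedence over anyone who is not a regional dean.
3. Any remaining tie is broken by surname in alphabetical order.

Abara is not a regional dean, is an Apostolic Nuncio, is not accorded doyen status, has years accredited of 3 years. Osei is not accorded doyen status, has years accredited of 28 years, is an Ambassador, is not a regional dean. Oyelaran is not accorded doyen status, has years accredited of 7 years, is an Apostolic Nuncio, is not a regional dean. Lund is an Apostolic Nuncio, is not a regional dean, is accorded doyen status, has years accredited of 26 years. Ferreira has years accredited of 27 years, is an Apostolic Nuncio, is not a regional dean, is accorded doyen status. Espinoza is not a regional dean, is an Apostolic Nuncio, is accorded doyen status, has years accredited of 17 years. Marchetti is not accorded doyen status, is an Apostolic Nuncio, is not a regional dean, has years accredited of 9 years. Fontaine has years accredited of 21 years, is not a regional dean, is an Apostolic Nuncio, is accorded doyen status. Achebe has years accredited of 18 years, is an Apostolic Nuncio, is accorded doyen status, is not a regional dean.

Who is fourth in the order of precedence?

By class of mission: Abara, Achebe, Espinoza, Ferreira, Fontaine, Lund, Marchetti and Oyelaran (Apostolic Nuncio); then Osei (Ambassador).
Abara, Achebe, Espinoza, Ferreira, Fontaine, Lund, Marchetti and Oyelaran are each not a regional dean, so the next rule applies.
Among Abara, Achebe, Espinoza, Ferreira, Fontaine, Lund, Marchetti and Oyelaran, alphabetically by surname: Abara before Achebe before Espinoza before Ferreira before Fontaine before Lund before Marchetti before Oyelaran.
Order: Abara, Achebe, Espinoza, Ferreira, Fontaine, Lund, Marchetti, Oyelaran, Osei.

Ferreira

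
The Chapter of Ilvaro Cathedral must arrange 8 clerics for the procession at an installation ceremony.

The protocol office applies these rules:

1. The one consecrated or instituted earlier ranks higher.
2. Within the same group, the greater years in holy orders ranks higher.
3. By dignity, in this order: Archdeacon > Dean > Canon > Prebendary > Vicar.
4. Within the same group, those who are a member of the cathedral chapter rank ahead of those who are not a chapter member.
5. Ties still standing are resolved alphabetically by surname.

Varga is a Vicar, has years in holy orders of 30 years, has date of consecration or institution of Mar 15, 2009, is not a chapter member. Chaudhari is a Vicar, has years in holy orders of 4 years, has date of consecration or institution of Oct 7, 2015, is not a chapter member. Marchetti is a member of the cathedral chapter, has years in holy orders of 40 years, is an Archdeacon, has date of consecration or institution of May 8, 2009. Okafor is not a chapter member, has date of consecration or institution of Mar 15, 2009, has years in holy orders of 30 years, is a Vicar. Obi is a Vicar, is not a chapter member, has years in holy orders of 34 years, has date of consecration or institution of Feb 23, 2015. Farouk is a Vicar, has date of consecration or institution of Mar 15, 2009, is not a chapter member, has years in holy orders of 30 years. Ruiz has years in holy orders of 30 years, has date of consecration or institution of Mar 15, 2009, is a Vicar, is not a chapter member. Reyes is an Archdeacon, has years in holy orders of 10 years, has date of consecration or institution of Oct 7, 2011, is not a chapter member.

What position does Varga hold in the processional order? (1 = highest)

4

By date of consecration or institution (earlier first): Farouk, Okafor, Ruiz and Varga (each Mar 15, 2009); then Marchetti (May 8, 2009); then Reyes (Oct 7, 2011); then Obi (Feb 23, 2015); then Chaudhari (Oct 7, 2015).
Farouk, Okafor, Ruiz and Varga all have years in holy orders 30 years, so the next rule applies.
Farouk, Okafor, Ruiz and Varga are each Vicar, so the next rule applies.
Farouk, Okafor, Ruiz and Varga are each not a chapter member, so the next rule applies.
Among Farouk, Okafor, Ruiz and Varga, alphabetically by surname: Farouk before Okafor before Ruiz before Varga.
Order: Farouk, Okafor, Ruiz, Varga, Marchetti, Reyes, Obi, Chaudhari. So position 4.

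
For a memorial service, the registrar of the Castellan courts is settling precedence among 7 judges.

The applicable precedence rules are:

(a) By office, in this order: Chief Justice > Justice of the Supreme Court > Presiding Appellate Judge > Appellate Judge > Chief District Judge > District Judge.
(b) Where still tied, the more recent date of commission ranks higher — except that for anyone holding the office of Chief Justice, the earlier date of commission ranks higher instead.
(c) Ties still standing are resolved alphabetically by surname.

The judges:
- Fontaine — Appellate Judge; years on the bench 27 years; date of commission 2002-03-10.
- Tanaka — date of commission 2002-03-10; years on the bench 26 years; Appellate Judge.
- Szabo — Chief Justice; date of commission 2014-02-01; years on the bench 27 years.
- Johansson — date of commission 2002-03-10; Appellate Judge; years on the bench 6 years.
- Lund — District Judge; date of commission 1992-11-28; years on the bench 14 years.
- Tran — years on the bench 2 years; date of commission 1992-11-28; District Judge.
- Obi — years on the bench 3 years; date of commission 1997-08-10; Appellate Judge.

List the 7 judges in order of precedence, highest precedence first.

By office: Szabo (Chief Justice); then Fontaine, Johansson, Tanaka and Obi (Appellate Judge); then Lund and Tran (District Judge).
Among Fontaine, Johansson, Tanaka and Obi, by date of commission (later first): Fontaine, Johansson and Tanaka (2002-03-10) before Obi (1997-08-10).
Among Fontaine, Johansson and Tanaka, alphabetically by surname: Fontaine before Johansson before Tanaka.
Lund and Tran both have date of commission 1992-11-28, so the next rule applies.
Among Lund and Tran, alphabetically by surname: Lund before Tran.
Full order: Szabo, Fontaine, Johansson, Tanaka, Obi, Lund, Tran.

Szabo, Fontaine, Johansson, Tanaka, Obi, Lund, Tran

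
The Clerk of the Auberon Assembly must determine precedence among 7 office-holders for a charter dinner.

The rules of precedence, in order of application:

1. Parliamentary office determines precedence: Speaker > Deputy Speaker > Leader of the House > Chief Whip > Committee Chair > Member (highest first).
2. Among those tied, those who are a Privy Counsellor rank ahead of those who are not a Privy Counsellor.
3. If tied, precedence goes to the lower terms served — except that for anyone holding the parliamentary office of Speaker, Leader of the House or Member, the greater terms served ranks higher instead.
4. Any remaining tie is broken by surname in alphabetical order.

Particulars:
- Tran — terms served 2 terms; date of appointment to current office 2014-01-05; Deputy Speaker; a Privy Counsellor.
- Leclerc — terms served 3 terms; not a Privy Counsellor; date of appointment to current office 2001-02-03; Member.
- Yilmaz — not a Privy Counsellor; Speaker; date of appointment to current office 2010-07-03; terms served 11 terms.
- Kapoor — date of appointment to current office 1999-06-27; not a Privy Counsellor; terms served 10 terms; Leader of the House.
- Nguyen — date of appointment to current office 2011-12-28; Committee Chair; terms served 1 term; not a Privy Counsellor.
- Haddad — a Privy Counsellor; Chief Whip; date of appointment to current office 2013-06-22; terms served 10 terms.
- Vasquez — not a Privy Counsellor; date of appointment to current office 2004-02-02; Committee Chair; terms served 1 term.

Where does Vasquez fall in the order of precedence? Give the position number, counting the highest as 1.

By parliamentary office: Yilmaz (Speaker); then Tran (Deputy Speaker); then Kapoor (Leader of the House); then Haddad (Chief Whip); then Nguyen and Vasquez (Committee Chair); then Leclerc (Member).
Nguyen and Vasquez are each not a Privy Counsellor, so the next rule applies.
Nguyen and Vasquez both have terms served 1 term, so the next rule applies.
Among Nguyen and Vasquez, alphabetically by surname: Nguyen before Vasquez.
Order: Yilmaz, Tran, Kapoor, Haddad, Nguyen, Vasquez, Leclerc. So position 6.

6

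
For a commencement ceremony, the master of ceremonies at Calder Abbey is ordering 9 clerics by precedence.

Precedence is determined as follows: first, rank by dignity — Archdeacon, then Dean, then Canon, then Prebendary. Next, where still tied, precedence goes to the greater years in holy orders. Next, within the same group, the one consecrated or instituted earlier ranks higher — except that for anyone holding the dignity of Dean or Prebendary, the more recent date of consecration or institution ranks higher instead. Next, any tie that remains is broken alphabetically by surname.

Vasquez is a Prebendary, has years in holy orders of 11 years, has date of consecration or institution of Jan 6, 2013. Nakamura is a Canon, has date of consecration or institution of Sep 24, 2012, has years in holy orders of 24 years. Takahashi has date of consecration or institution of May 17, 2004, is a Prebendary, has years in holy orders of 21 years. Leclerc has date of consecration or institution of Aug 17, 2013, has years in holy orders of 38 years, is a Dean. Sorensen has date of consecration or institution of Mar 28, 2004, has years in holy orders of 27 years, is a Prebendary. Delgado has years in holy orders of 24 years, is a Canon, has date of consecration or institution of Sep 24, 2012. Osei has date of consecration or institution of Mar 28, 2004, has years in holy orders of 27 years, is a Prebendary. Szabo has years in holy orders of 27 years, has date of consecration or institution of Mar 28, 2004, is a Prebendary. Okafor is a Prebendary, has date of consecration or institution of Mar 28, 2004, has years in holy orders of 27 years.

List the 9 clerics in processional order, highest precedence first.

Leclerc, Delgado, Nakamura, Okafor, Osei, Sorensen, Szabo, Takahashi, Vasquez

By dignity: Leclerc (Dean); then Delgado and Nakamura (Canon); then Okafor, Osei, Sorensen, Szabo, Takahashi and Vasquez (Prebendary).
Delgado and Nakamura both have years in holy orders 24 years, so the next rule applies.
Delgado and Nakamura both have date of consecration or institution Sep 24, 2012, so the next rule applies.
Among Delgado and Nakamura, alphabetically by surname: Delgado before Nakamura.
Among Okafor, Osei, Sorensen, Szabo, Takahashi and Vasquez, by years in holy orders (higher first): Okafor, Osei, Sorensen and Szabo (27 years) before Takahashi (21 years) before Vasquez (11 years).
Okafor, Osei, Sorensen and Szabo all have date of consecration or institution Mar 28, 2004, so the next rule applies.
Among Okafor, Osei, Sorensen and Szabo, alphabetically by surname: Okafor before Osei before Sorensen before Szabo.
Full order: Leclerc, Delgado, Nakamura, Okafor, Osei, Sorensen, Szabo, Takahashi, Vasquez.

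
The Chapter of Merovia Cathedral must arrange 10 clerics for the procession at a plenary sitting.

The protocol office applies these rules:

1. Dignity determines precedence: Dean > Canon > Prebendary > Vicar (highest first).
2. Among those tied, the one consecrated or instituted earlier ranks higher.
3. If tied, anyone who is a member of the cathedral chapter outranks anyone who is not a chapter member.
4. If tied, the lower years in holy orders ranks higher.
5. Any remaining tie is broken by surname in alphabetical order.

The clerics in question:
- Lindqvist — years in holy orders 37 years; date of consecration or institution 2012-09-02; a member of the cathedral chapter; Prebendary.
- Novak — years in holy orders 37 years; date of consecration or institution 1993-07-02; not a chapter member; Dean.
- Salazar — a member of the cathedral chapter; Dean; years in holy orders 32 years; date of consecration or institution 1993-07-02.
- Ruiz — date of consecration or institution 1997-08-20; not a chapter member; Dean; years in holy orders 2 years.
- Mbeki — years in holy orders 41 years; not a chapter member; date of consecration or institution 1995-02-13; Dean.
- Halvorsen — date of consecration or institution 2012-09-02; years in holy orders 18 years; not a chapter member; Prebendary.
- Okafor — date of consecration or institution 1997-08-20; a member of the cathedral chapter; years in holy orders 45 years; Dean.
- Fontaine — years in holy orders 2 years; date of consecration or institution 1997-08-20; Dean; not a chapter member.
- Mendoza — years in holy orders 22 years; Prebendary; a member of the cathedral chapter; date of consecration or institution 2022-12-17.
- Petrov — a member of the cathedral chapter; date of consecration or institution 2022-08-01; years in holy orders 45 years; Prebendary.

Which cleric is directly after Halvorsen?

By dignity: Salazar, Novak, Mbeki, Okafor, Fontaine and Ruiz (Dean); then Lindqvist, Halvorsen, Petrov and Mendoza (Prebendary).
Among Salazar, Novak, Mbeki, Okafor, Fontaine and Ruiz, by date of consecration or institution (earlier first): Salazar and Novak (1993-07-02) before Mbeki (1995-02-13) before Okafor, Fontaine and Ruiz (1997-08-20).
Among Salazar and Novak, a member of the cathedral chapter before not a chapter member: Salazar (a member of the cathedral chapter) before Novak (not a chapter member).
Among Okafor, Fontaine and Ruiz, a member of the cathedral chapter before not a chapter member: Okafor (a member of the cathedral chapter) before Fontaine and Ruiz (not a chapter member).
Fontaine and Ruiz both have years in holy orders 2 years, so the next rule applies.
Among Fontaine and Ruiz, alphabetically by surname: Fontaine before Ruiz.
Among Lindqvist, Halvorsen, Petrov and Mendoza, by date of consecration or institution (earlier first): Lindqvist and Halvorsen (2012-09-02) before Petrov (2022-08-01) before Mendoza (2022-12-17).
Among Lindqvist and Halvorsen, a member of the cathedral chapter before not a chapter member: Lindqvist (a member of the cathedral chapter) before Halvorsen (not a chapter member).
Order: Salazar, Novak, Mbeki, Okafor, Fontaine, Ruiz, Lindqvist, Halvorsen, Petrov, Mendoza.

Petrov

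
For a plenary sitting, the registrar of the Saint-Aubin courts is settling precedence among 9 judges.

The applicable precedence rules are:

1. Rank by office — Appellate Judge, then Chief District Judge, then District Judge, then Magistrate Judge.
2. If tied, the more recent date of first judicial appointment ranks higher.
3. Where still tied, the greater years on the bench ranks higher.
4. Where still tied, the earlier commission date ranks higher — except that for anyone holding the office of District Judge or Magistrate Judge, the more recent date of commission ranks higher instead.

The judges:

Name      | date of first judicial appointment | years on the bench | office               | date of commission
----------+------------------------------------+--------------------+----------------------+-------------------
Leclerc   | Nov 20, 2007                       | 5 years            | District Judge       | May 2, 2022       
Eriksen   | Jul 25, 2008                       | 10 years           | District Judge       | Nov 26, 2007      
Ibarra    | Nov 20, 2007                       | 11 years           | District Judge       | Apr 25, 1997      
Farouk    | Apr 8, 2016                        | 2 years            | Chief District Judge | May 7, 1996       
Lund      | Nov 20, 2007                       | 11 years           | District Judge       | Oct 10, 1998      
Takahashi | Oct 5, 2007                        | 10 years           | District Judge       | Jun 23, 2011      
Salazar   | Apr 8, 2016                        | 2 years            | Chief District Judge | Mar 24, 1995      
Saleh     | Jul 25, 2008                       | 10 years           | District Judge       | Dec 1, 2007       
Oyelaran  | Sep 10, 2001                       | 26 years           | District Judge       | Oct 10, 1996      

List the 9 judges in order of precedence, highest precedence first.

By office: Salazar and Farouk (Chief District Judge); then Saleh, Eriksen, Lund, Ibarra, Leclerc, Takahashi and Oyelaran (District Judge).
Salazar and Farouk both have date of first judicial appointment Apr 8, 2016, so the next rule applies.
Salazar and Farouk both have years on the bench 2 years, so the next rule applies.
Among Salazar and Farouk, by date of commission (earlier first): Salazar (Mar 24, 1995) before Farouk (May 7, 1996).
Among Saleh, Eriksen, Lund, Ibarra, Leclerc, Takahashi and Oyelaran, by date of first judicial appointment (later first): Saleh and Eriksen (Jul 25, 2008) before Lund, Ibarra and Leclerc (Nov 20, 2007) before Takahashi (Oct 5, 2007) before Oyelaran (Sep 10, 2001).
Saleh and Eriksen both have years on the bench 10 years, so the next rule applies.
Among Saleh and Eriksen, by date of commission (later first) (reversed rule for this group): Saleh (Dec 1, 2007) before Eriksen (Nov 26, 2007).
Among Lund, Ibarra and Leclerc, by years on the bench (higher first): Lund and Ibarra (11 years) before Leclerc (5 years).
Among Lund and Ibarra, by date of commission (later first) (reversed rule for this group): Lund (Oct 10, 1998) before Ibarra (Apr 25, 1997).
Full order: Salazar, Farouk, Saleh, Eriksen, Lund, Ibarra, Leclerc, Takahashi, Oyelaran.

Salazar, Farouk, Saleh, Eriksen, Lund, Ibarra, Leclerc, Takahashi, Oyelaran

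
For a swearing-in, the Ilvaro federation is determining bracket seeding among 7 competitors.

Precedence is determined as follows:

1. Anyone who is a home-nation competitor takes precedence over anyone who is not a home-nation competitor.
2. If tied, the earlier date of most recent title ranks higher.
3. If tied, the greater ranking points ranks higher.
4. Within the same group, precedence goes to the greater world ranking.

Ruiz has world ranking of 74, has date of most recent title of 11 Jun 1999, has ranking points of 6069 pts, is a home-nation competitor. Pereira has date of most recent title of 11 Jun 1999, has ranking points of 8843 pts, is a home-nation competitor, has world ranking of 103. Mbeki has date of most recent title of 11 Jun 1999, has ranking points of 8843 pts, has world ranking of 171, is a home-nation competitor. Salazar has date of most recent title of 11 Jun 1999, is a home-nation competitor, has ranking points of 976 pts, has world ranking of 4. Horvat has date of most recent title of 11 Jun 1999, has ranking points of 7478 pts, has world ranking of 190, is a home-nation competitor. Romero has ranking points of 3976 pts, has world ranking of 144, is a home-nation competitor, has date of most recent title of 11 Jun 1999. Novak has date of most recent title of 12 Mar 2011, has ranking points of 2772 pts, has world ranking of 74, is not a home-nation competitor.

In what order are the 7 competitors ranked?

Mbeki, Pereira, Horvat, Ruiz, Romero, Salazar, Novak

By the first rule: Mbeki, Pereira, Horvat, Ruiz, Romero and Salazar (each a home-nation competitor); then Novak (not a home-nation competitor).
Mbeki, Pereira, Horvat, Ruiz, Romero and Salazar all have date of most recent title 11 Jun 1999, so the next rule applies.
Among Mbeki, Pereira, Horvat, Ruiz, Romero and Salazar, by ranking points (higher first): Mbeki and Pereira (8843 pts) before Horvat (7478 pts) before Ruiz (6069 pts) before Romero (3976 pts) before Salazar (976 pts).
Among Mbeki and Pereira, by world ranking (higher first): Mbeki (171) before Pereira (103).
Full order: Mbeki, Pereira, Horvat, Ruiz, Romero, Salazar, Novak.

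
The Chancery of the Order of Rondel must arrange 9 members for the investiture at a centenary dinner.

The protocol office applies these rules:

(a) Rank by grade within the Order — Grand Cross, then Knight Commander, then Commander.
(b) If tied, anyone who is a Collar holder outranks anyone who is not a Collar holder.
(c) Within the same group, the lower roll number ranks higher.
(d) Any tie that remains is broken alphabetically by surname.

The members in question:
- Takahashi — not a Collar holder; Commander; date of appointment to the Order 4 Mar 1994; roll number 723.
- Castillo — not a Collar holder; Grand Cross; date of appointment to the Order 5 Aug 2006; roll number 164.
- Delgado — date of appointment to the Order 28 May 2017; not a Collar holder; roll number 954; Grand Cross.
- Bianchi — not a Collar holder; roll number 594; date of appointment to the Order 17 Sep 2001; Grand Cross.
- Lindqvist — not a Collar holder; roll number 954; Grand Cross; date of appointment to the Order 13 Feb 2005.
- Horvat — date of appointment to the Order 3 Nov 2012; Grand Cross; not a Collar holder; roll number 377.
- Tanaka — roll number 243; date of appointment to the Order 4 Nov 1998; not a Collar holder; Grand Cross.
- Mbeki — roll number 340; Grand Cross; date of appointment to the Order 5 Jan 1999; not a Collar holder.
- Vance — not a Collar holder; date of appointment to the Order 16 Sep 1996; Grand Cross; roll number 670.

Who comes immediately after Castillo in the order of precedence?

By grade within the Order: Castillo, Tanaka, Mbeki, Horvat, Bianchi, Vance, Delgado and Lindqvist (Grand Cross); then Takahashi (Commander).
Castillo, Tanaka, Mbeki, Horvat, Bianchi, Vance, Delgado and Lindqvist are each not a Collar holder, so the next rule applies.
Among Castillo, Tanaka, Mbeki, Horvat, Bianchi, Vance, Delgado and Lindqvist, by roll number (lower first): Castillo (164) before Tanaka (243) before Mbeki (340) before Horvat (377) before Bianchi (594) before Vance (670) before Delgado and Lindqvist (954).
Among Delgado and Lindqvist, alphabetically by surname: Delgado before Lindqvist.
Order: Castillo, Tanaka, Mbeki, Horvat, Bianchi, Vance, Delgado, Lindqvist, Takahashi.

Tanaka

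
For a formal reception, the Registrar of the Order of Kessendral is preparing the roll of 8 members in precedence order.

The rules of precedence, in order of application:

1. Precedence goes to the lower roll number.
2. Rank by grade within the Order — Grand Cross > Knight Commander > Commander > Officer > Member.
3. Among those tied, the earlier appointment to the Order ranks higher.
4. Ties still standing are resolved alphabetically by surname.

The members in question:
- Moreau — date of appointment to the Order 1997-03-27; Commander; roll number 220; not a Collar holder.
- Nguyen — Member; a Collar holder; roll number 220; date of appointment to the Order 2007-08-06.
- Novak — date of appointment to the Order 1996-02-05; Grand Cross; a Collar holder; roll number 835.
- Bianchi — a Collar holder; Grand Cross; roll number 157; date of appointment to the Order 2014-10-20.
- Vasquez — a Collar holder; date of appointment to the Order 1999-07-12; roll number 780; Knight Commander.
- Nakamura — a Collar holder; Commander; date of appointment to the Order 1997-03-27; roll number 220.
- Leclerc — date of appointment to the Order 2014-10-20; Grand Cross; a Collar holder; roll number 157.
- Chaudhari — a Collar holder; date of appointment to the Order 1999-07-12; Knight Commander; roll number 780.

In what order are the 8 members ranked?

Bianchi, Leclerc, Moreau, Nakamura, Nguyen, Chaudhari, Vasquez, Novak

By roll number (lower first): Bianchi and Leclerc (both 157); then Moreau, Nakamura and Nguyen (each 220); then Chaudhari and Vasquez (both 780); then Novak (835).
Bianchi and Leclerc are each Grand Cross, so the next rule applies.
Bianchi and Leclerc both have date of appointment to the Order 2014-10-20, so the next rule applies.
Among Bianchi and Leclerc, alphabetically by surname: Bianchi before Leclerc.
Among Moreau, Nakamura and Nguyen, by grade within the Order: Moreau and Nakamura (Commander) before Nguyen (Member).
Moreau and Nakamura both have date of appointment to the Order 1997-03-27, so the next rule applies.
Among Moreau and Nakamura, alphabetically by surname: Moreau before Nakamura.
Chaudhari and Vasquez are each Knight Commander, so the next rule applies.
Chaudhari and Vasquez both have date of appointment to the Order 1999-07-12, so the next rule applies.
Among Chaudhari and Vasquez, alphabetically by surname: Chaudhari before Vasquez.
Full order: Bianchi, Leclerc, Moreau, Nakamura, Nguyen, Chaudhari, Vasquez, Novak.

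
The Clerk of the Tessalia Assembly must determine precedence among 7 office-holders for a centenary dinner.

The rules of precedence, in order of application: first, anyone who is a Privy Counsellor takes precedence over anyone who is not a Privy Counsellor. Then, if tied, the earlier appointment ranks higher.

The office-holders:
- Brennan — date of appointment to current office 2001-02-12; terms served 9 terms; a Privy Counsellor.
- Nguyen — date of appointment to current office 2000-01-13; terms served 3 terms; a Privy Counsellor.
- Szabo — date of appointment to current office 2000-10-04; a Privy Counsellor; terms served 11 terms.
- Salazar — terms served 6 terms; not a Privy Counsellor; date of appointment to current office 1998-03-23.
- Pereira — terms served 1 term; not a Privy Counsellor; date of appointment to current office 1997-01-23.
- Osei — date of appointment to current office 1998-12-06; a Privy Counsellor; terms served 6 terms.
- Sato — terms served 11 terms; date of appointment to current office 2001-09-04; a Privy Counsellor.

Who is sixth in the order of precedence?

Pereira

By the first rule: Osei, Nguyen, Szabo, Brennan and Sato (each a Privy Counsellor); then Pereira and Salazar (both not a Privy Counsellor).
Among Osei, Nguyen, Szabo, Brennan and Sato, by date of appointment to current office (earlier first): Osei (1998-12-06) before Nguyen (2000-01-13) before Szabo (2000-10-04) before Brennan (2001-02-12) before Sato (2001-09-04).
Among Pereira and Salazar, by date of appointment to current office (earlier first): Pereira (1997-01-23) before Salazar (1998-03-23).
Order: Osei, Nguyen, Szabo, Brennan, Sato, Pereira, Salazar.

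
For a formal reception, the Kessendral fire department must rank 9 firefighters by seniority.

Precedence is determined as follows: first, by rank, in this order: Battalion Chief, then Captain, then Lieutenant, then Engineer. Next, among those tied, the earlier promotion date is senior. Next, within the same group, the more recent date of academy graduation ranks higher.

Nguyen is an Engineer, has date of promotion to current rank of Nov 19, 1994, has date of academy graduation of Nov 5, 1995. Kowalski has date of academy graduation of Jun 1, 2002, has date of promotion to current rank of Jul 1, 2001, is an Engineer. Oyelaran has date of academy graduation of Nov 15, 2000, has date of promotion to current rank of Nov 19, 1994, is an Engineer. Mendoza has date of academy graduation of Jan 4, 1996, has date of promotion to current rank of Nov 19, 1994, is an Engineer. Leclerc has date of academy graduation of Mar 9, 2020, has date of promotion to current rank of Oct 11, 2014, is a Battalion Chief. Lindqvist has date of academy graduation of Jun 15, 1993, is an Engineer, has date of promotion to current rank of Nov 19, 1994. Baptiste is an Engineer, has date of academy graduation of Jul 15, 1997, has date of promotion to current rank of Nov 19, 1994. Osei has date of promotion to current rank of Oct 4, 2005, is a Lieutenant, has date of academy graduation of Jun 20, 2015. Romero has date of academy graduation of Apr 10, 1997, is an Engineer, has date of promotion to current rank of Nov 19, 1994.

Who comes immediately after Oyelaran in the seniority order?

Baptiste

By rank: Leclerc (Battalion Chief); then Osei (Lieutenant); then Oyelaran, Baptiste, Romero, Mendoza, Nguyen, Lindqvist and Kowalski (Engineer).
Among Oyelaran, Baptiste, Romero, Mendoza, Nguyen, Lindqvist and Kowalski, by date of promotion to current rank (earlier first): Oyelaran, Baptiste, Romero, Mendoza, Nguyen and Lindqvist (Nov 19, 1994) before Kowalski (Jul 1, 2001).
Among Oyelaran, Baptiste, Romero, Mendoza, Nguyen and Lindqvist, by date of academy graduation (later first): Oyelaran (Nov 15, 2000) before Baptiste (Jul 15, 1997) before Romero (Apr 10, 1997) before Mendoza (Jan 4, 1996) before Nguyen (Nov 5, 1995) before Lindqvist (Jun 15, 1993).
Order: Leclerc, Osei, Oyelaran, Baptiste, Romero, Mendoza, Nguyen, Lindqvist, Kowalski.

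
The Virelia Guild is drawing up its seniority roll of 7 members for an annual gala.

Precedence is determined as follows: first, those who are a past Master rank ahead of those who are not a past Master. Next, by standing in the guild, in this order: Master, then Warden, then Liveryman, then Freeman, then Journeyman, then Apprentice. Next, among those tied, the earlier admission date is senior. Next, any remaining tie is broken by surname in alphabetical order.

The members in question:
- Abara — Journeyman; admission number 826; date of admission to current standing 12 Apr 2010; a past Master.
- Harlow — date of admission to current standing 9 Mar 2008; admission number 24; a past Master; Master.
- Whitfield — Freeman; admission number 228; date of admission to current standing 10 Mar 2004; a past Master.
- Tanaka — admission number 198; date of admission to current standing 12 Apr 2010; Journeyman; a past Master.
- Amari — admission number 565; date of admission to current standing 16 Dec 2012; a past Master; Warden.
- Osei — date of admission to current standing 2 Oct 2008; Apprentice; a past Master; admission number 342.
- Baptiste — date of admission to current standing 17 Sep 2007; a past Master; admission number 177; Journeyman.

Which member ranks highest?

Harlow

By the first rule: Harlow, Amari, Whitfield, Baptiste, Abara, Tanaka and Osei (each a past Master).
Among Harlow, Amari, Whitfield, Baptiste, Abara, Tanaka and Osei, by standing in the guild: Harlow (Master) before Amari (Warden) before Whitfield (Freeman) before Baptiste, Abara and Tanaka (Journeyman) before Osei (Apprentice).
Among Baptiste, Abara and Tanaka, by date of admission to current standing (earlier first): Baptiste (17 Sep 2007) before Abara and Tanaka (12 Apr 2010).
Among Abara and Tanaka, alphabetically by surname: Abara before Tanaka.
Order: Harlow, Amari, Whitfield, Baptiste, Abara, Tanaka, Osei.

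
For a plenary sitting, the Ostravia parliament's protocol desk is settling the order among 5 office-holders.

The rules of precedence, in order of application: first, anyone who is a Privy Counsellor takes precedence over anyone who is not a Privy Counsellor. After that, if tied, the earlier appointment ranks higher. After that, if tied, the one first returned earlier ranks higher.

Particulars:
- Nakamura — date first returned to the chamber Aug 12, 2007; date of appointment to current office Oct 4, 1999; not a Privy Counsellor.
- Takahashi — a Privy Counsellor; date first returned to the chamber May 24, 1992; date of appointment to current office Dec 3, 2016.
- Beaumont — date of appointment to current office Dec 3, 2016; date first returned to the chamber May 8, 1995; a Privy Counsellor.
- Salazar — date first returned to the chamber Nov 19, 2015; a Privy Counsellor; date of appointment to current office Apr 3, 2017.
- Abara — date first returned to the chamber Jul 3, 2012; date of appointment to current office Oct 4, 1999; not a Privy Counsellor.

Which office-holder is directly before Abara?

By the first rule: Takahashi, Beaumont and Salazar (each a Privy Counsellor); then Nakamura and Abara (both not a Privy Counsellor).
Among Takahashi, Beaumont and Salazar, by date of appointment to current office (earlier first): Takahashi and Beaumont (Dec 3, 2016) before Salazar (Apr 3, 2017).
Among Takahashi and Beaumont, by date first returned to the chamber (earlier first): Takahashi (May 24, 1992) before Beaumont (May 8, 1995).
Nakamura and Abara both have date of appointment to current office Oct 4, 1999, so the next rule applies.
Among Nakamura and Abara, by date first returned to the chamber (earlier first): Nakamura (Aug 12, 2007) before Abara (Jul 3, 2012).
Order: Takahashi, Beaumont, Salazar, Nakamura, Abara.

Nakamura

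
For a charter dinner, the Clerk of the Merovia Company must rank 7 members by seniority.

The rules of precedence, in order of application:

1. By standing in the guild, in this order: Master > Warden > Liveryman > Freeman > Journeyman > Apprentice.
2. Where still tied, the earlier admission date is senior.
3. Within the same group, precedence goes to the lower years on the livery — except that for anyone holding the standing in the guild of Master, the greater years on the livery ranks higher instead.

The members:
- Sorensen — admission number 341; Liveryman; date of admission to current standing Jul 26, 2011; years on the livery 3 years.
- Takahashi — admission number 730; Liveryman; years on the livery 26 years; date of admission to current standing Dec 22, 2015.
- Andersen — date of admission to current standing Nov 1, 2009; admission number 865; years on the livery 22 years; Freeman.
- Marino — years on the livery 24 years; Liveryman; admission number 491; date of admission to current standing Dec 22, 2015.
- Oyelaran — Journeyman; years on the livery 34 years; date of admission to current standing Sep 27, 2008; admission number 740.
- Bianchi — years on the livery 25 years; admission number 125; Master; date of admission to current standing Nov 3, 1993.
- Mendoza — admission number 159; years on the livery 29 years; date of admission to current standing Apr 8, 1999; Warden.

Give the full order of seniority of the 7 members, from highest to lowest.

Bianchi, Mendoza, Sorensen, Marino, Takahashi, Andersen, Oyelaran

By standing in the guild: Bianchi (Master); then Mendoza (Warden); then Sorensen, Marino and Takahashi (Liveryman); then Andersen (Freeman); then Oyelaran (Journeyman).
Among Sorensen, Marino and Takahashi, by date of admission to current standing (earlier first): Sorensen (Jul 26, 2011) before Marino and Takahashi (Dec 22, 2015).
Among Marino and Takahashi, by years on the livery (lower first): Marino (24 years) before Takahashi (26 years).
Full order: Bianchi, Mendoza, Sorensen, Marino, Takahashi, Andersen, Oyelaran.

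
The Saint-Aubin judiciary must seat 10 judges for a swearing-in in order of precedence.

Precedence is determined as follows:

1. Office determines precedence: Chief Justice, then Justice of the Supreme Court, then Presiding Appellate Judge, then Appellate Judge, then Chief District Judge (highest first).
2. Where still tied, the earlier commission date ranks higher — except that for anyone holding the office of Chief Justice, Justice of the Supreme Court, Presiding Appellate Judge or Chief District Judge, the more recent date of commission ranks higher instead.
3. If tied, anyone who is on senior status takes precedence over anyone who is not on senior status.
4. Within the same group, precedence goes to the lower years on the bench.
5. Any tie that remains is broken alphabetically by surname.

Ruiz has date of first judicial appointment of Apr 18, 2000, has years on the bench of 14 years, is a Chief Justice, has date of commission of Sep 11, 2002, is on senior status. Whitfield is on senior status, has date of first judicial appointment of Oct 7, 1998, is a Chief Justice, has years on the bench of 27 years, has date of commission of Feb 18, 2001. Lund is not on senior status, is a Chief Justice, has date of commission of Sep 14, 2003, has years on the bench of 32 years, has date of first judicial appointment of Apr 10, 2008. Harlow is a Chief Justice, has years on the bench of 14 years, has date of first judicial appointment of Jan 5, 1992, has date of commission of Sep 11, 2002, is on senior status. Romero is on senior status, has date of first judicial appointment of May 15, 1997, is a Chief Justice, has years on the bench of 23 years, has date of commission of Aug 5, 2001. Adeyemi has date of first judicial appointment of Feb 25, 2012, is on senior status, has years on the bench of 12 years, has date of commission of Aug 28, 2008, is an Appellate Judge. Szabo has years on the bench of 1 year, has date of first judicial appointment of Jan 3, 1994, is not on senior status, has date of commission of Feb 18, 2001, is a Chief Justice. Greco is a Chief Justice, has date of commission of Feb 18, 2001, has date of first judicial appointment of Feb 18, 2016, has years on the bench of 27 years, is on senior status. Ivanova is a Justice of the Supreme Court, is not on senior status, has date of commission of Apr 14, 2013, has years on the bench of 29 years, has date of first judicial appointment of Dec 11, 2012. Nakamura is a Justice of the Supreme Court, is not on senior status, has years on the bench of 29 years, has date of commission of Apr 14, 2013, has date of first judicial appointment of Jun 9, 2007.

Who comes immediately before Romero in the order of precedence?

Ruiz

By office: Lund, Harlow, Ruiz, Romero, Greco, Whitfield and Szabo (Chief Justice); then Ivanova and Nakamura (Justice of the Supreme Court); then Adeyemi (Appellate Judge).
Among Lund, Harlow, Ruiz, Romero, Greco, Whitfield and Szabo, by date of commission (later first) (reversed rule for this group): Lund (Sep 14, 2003) before Harlow and Ruiz (Sep 11, 2002) before Romero (Aug 5, 2001) before Greco, Whitfield and Szabo (Feb 18, 2001).
Harlow and Ruiz are each on senior status, so the next rule applies.
Harlow and Ruiz both have years on the bench 14 years, so the next rule applies.
Among Harlow and Ruiz, alphabetically by surname: Harlow before Ruiz.
Among Greco, Whitfield and Szabo, on senior status before not on senior status: Greco and Whitfield (on senior status) before Szabo (not on senior status).
Greco and Whitfield both have years on the bench 27 years, so the next rule applies.
Among Greco and Whitfield, alphabetically by surname: Greco before Whitfield.
Ivanova and Nakamura both have date of commission Apr 14, 2013, so the next rule applies.
Ivanova and Nakamura are each not on senior status, so the next rule applies.
Ivanova and Nakamura both have years on the bench 29 years, so the next rule applies.
Among Ivanova and Nakamura, alphabetically by surname: Ivanova before Nakamura.
Order: Lund, Harlow, Ruiz, Romero, Greco, Whitfield, Szabo, Ivanova, Nakamura, Adeyemi.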